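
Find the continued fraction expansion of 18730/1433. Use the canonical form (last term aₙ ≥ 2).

18730 = 13·1433 + 101
1433 = 14·101 + 19
101 = 5·19 + 6
19 = 3·6 + 1
6 = 6·1 + 0  (stop)
So 18730/1433 = [13; 14, 5, 3, 6].

[13; 14, 5, 3, 6]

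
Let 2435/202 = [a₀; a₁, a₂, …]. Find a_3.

1

2435 = 12·202 + 11   →  a_0 = 12
202 = 18·11 + 4   →  a_1 = 18
11 = 2·4 + 3   →  a_2 = 2
4 = 1·3 + 1   →  a_3 = 1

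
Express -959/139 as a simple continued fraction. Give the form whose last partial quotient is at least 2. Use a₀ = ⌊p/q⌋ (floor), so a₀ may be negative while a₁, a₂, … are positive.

-959 = -7*139 + 14
139 = 9*14 + 13
14 = 1*13 + 1
13 = 13*1 + 0  (stop)
So -959/139 = [-7; 9, 1, 13].

[-7; 9, 1, 13]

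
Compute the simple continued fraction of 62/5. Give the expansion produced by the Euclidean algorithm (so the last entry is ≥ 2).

62 = 12·5 + 2
5 = 2·2 + 1
2 = 2·1 + 0  (stop)
So 62/5 = [12; 2, 2].

[12; 2, 2]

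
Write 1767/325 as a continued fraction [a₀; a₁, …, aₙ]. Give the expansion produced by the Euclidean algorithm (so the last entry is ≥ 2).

[5; 2, 3, 2, 6, 3]

1767 = 5·325 + 142
325 = 2·142 + 41
142 = 3·41 + 19
41 = 2·19 + 3
19 = 6·3 + 1
3 = 3·1 + 0  (stop)
So 1767/325 = [5; 2, 3, 2, 6, 3].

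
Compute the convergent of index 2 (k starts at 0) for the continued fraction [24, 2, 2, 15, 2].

122/5

Using pₖ = aₖpₖ₋₁ + pₖ₋₂, qₖ = aₖqₖ₋₁ + qₖ₋₂ (with p₋₁=1, p₋₂=0, q₋₁=0, q₋₂=1):
  k=0: a=24, p=24, q=1
  k=1: a=2, p=49, q=2
  k=2: a=2, p=122, q=5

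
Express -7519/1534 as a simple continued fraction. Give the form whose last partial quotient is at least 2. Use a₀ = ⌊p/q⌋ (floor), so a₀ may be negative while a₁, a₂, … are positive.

[-5; 10, 6, 3, 2, 3]

-7519 = -5*1534 + 151
1534 = 10*151 + 24
151 = 6*24 + 7
24 = 3*7 + 3
7 = 2*3 + 1
3 = 3*1 + 0  (stop)
So -7519/1534 = [-5; 10, 6, 3, 2, 3].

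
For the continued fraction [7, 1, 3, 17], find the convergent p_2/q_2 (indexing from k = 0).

Using pₖ = aₖpₖ₋₁ + pₖ₋₂, qₖ = aₖqₖ₋₁ + qₖ₋₂ (with p₋₁=1, p₋₂=0, q₋₁=0, q₋₂=1):
  k=0: a=7, p=7, q=1
  k=1: a=1, p=8, q=1
  k=2: a=3, p=31, q=4

31/4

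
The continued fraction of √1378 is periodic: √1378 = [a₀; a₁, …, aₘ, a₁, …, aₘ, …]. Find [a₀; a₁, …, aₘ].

a₀ = ⌊√1378⌋ = 37.
With m₀=0, d₀=1 and mₖ₊₁ = dₖaₖ − mₖ, dₖ₊₁ = (n − mₖ₊₁²)/dₖ, aₖ₊₁ = ⌊(a₀+mₖ₊₁)/dₖ₊₁⌋:
  k=1: m=37, d=9, a=8
  k=2: m=35, d=17, a=4
  k=3: m=33, d=17, a=4
  k=4: m=35, d=9, a=8
  k=5: m=37, d=1, a=74
d=1 and a=2a₀=74 at k=5, so the next step gives (m, d) = (37, 9) again — its k=1 value — and the period has length 5.

[37; 8, 4, 4, 8, 74]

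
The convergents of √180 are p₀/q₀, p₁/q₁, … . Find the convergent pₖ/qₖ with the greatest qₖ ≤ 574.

√180 = [13; 2, 2, 2, 26, …] (period length 4).
Convergents:
  p_0/q_0 = 13/1
  p_1/q_1 = 27/2
  p_2/q_2 = 67/5
  p_3/q_3 = 161/12
  p_4/q_4 = 4253/317
  p_5/q_5 = 8667/646
q_4 = 317 ≤ 574 < 646 = q_5, so the answer is 4253/317.

4253/317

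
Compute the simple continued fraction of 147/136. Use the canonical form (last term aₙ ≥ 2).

[1; 12, 2, 1, 3]

147 = 1*136 + 11
136 = 12*11 + 4
11 = 2*4 + 3
4 = 1*3 + 1
3 = 3*1 + 0  (stop)
So 147/136 = [1; 12, 2, 1, 3].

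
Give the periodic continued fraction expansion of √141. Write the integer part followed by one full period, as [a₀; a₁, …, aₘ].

a₀ = ⌊√141⌋ = 11.

[11; 1, 6, 1, 22]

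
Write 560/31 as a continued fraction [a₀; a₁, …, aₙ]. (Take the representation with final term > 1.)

560 = 18·31 + 2
31 = 15·2 + 1
2 = 2·1 + 0  (stop)
So 560/31 = [18; 15, 2].

[18; 15, 2]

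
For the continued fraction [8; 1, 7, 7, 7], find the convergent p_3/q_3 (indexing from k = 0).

506/57

Using pₖ = aₖpₖ₋₁ + pₖ₋₂, qₖ = aₖqₖ₋₁ + qₖ₋₂ (with p₋₁=1, p₋₂=0, q₋₁=0, q₋₂=1):
  k=0: a=8, p=8, q=1
  k=1: a=1, p=9, q=1
  k=2: a=7, p=71, q=8
  k=3: a=7, p=506, q=57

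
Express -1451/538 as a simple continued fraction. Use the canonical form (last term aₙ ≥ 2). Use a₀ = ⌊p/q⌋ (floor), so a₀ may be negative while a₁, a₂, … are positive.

[-3; 3, 3, 3, 16]

-1451 = -3×538 + 163
538 = 3×163 + 49
163 = 3×49 + 16
49 = 3×16 + 1
16 = 16×1 + 0  (stop)
So -1451/538 = [-3; 3, 3, 3, 16].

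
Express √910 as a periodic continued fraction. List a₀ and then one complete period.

[30; 6, 60]

a₀ = ⌊√910⌋ = 30.
With m₀=0, d₀=1 and mₖ₊₁ = dₖaₖ − mₖ, dₖ₊₁ = (n − mₖ₊₁²)/dₖ, aₖ₊₁ = ⌊(a₀+mₖ₊₁)/dₖ₊₁⌋:
  k=1: m=30, d=10, a=6
  k=2: m=30, d=1, a=60
d=1 and a=2a₀=60 at k=2, so the next step gives (m, d) = (30, 10) again — its k=1 value — and the period has length 2.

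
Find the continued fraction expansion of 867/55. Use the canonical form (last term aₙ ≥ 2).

867 = 15×55 + 42
55 = 1×42 + 13
42 = 3×13 + 3
13 = 4×3 + 1
3 = 3×1 + 0  (stop)
So 867/55 = [15; 1, 3, 4, 3].

[15; 1, 3, 4, 3]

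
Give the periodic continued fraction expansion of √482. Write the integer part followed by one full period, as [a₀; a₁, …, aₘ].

a₀ = ⌊√482⌋ = 21.
With m₀=0, d₀=1 and mₖ₊₁ = dₖaₖ − mₖ, dₖ₊₁ = (n − mₖ₊₁²)/dₖ, aₖ₊₁ = ⌊(a₀+mₖ₊₁)/dₖ₊₁⌋:
  k=1: m=21, d=41, a=1
  k=2: m=20, d=2, a=20
  k=3: m=20, d=41, a=1
  k=4: m=21, d=1, a=42
d=1 and a=2a₀=42 at k=4, so the next step gives (m, d) = (21, 41) again — its k=1 value — and the period has length 4.

[21; 1, 20, 1, 42]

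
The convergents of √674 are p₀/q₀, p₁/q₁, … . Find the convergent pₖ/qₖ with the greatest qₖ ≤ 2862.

35074/1351

√674 = [25; 1, 24, 1, 50, …] (period length 4).
Convergents:
  p_0/q_0 = 25/1
  p_1/q_1 = 26/1
  p_2/q_2 = 649/25
  p_3/q_3 = 675/26
  p_4/q_4 = 34399/1325
  p_5/q_5 = 35074/1351
  p_6/q_6 = 876175/33749
q_5 = 1351 ≤ 2862 < 33749 = q_6, so the answer is 35074/1351.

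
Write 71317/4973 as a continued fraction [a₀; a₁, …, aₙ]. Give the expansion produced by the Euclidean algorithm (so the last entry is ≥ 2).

[14; 2, 1, 14, 7, 2, 7]

71317 = 14×4973 + 1695
4973 = 2×1695 + 1583
1695 = 1×1583 + 112
1583 = 14×112 + 15
112 = 7×15 + 7
15 = 2×7 + 1
7 = 7×1 + 0  (stop)
So 71317/4973 = [14; 2, 1, 14, 7, 2, 7].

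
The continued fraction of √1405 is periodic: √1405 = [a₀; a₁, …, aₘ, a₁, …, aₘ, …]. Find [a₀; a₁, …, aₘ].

[37; 2, 14, 2, 74]

a₀ = ⌊√1405⌋ = 37.
With m₀=0, d₀=1 and mₖ₊₁ = dₖaₖ − mₖ, dₖ₊₁ = (n − mₖ₊₁²)/dₖ, aₖ₊₁ = ⌊(a₀+mₖ₊₁)/dₖ₊₁⌋:
  k=1: m=37, d=36, a=2
  k=2: m=35, d=5, a=14
  k=3: m=35, d=36, a=2
  k=4: m=37, d=1, a=74
d=1 and a=2a₀=74 at k=4, so the next step gives (m, d) = (37, 36) again — its k=1 value — and the period has length 4.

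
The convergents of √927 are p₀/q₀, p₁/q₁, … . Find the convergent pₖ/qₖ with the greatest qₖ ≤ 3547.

√927 = [30; 2, 4, 5, 3, 5, 4, 2, 60, …] (period length 8).
Convergents:
  p_0/q_0 = 30/1
  p_1/q_1 = 61/2
  p_2/q_2 = 274/9
  p_3/q_3 = 1431/47
  p_4/q_4 = 4567/150
  p_5/q_5 = 24266/797
  p_6/q_6 = 101631/3338
  p_7/q_7 = 227528/7473
q_6 = 3338 ≤ 3547 < 7473 = q_7, so the answer is 101631/3338.

101631/3338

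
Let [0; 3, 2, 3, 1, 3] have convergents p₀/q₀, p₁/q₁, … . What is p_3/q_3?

7/24

Using pₖ = aₖpₖ₋₁ + pₖ₋₂, qₖ = aₖqₖ₋₁ + qₖ₋₂ (with p₋₁=1, p₋₂=0, q₋₁=0, q₋₂=1):
  k=0: a=0, p=0, q=1
  k=1: a=3, p=1, q=3
  k=2: a=2, p=2, q=7
  k=3: a=3, p=7, q=24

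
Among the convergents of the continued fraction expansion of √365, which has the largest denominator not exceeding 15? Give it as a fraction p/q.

191/10

√365 = [19; 9, 1, 1, 9, 38, …] (period length 5).
Convergents:
  p_0/q_0 = 19/1
  p_1/q_1 = 172/9
  p_2/q_2 = 191/10
  p_3/q_3 = 363/19
q_2 = 10 ≤ 15 < 19 = q_3, so the answer is 191/10.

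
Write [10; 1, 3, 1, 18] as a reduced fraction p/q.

1015/94

Using pₖ = aₖpₖ₋₁ + pₖ₋₂ and qₖ = aₖqₖ₋₁ + qₖ₋₂:
  k=0: a=10, p=10, q=1
  k=1: a=1, p=11, q=1
  k=2: a=3, p=43, q=4
  k=3: a=1, p=54, q=5
  k=4: a=18, p=1015, q=94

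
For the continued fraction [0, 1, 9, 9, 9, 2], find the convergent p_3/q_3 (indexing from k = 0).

82/91

Using pₖ = aₖpₖ₋₁ + pₖ₋₂, qₖ = aₖqₖ₋₁ + qₖ₋₂ (with p₋₁=1, p₋₂=0, q₋₁=0, q₋₂=1):
  k=0: a=0, p=0, q=1
  k=1: a=1, p=1, q=1
  k=2: a=9, p=9, q=10
  k=3: a=9, p=82, q=91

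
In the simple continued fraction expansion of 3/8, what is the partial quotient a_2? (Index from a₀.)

1

3 = 0·8 + 3   →  a_0 = 0
8 = 2·3 + 2   →  a_1 = 2
3 = 1·2 + 1   →  a_2 = 1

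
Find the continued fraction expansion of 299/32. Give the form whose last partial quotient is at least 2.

299 = 9·32 + 11
32 = 2·11 + 10
11 = 1·10 + 1
10 = 10·1 + 0  (stop)
So 299/32 = [9; 2, 1, 10].

[9; 2, 1, 10]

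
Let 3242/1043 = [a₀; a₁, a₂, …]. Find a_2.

3242 = 3·1043 + 113   →  a_0 = 3
1043 = 9·113 + 26   →  a_1 = 9
113 = 4·26 + 9   →  a_2 = 4

4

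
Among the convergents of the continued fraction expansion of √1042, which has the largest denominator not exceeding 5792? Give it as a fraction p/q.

√1042 = [32; 3, 1, 1, 3, 64, …] (period length 5).
Convergents:
  p_0/q_0 = 32/1
  p_1/q_1 = 97/3
  p_2/q_2 = 129/4
  p_3/q_3 = 226/7
  p_4/q_4 = 807/25
  p_5/q_5 = 51874/1607
  p_6/q_6 = 156429/4846
  p_7/q_7 = 208303/6453
q_6 = 4846 ≤ 5792 < 6453 = q_7, so the answer is 156429/4846.

156429/4846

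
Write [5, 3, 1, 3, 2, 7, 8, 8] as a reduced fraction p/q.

Using pₖ = aₖpₖ₋₁ + pₖ₋₂ and qₖ = aₖqₖ₋₁ + qₖ₋₂:
  k=0: a=5, p=5, q=1
  k=1: a=3, p=16, q=3
  k=2: a=1, p=21, q=4
  k=3: a=3, p=79, q=15
  k=4: a=2, p=179, q=34
  k=5: a=7, p=1332, q=253
  k=6: a=8, p=10835, q=2058
  k=7: a=8, p=88012, q=16717

88012/16717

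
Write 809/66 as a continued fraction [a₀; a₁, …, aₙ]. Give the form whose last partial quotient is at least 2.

[12; 3, 1, 7, 2]

809 = 12*66 + 17
66 = 3*17 + 15
17 = 1*15 + 2
15 = 7*2 + 1
2 = 2*1 + 0  (stop)
So 809/66 = [12; 3, 1, 7, 2].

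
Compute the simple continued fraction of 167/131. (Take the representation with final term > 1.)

167 = 1*131 + 36
131 = 3*36 + 23
36 = 1*23 + 13
23 = 1*13 + 10
13 = 1*10 + 3
10 = 3*3 + 1
3 = 3*1 + 0  (stop)
So 167/131 = [1; 3, 1, 1, 1, 3, 3].

[1; 3, 1, 1, 1, 3, 3]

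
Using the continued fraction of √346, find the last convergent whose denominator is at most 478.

√346 = [18; 1, 1, 1, 1, 36, …] (period length 5).
Convergents:
  p_0/q_0 = 18/1
  p_1/q_1 = 19/1
  p_2/q_2 = 37/2
  p_3/q_3 = 56/3
  p_4/q_4 = 93/5
  p_5/q_5 = 3404/183
  p_6/q_6 = 3497/188
  p_7/q_7 = 6901/371
  p_8/q_8 = 10398/559
q_7 = 371 ≤ 478 < 559 = q_8, so the answer is 6901/371.

6901/371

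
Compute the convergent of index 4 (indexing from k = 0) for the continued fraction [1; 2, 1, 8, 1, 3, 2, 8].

Using pₖ = aₖpₖ₋₁ + pₖ₋₂, qₖ = aₖqₖ₋₁ + qₖ₋₂ (with p₋₁=1, p₋₂=0, q₋₁=0, q₋₂=1):
  k=0: a=1, p=1, q=1
  k=1: a=2, p=3, q=2
  k=2: a=1, p=4, q=3
  k=3: a=8, p=35, q=26
  k=4: a=1, p=39, q=29

39/29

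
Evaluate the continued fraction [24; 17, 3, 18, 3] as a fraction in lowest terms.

70032/2911

Using pₖ = aₖpₖ₋₁ + pₖ₋₂ and qₖ = aₖqₖ₋₁ + qₖ₋₂:
  k=0: a=24, p=24, q=1
  k=1: a=17, p=409, q=17
  k=2: a=3, p=1251, q=52
  k=3: a=18, p=22927, q=953
  k=4: a=3, p=70032, q=2911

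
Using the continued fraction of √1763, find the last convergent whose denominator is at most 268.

√1763 = [41; 1, 82, …] (period length 2).
Convergents:
  p_0/q_0 = 41/1
  p_1/q_1 = 42/1
  p_2/q_2 = 3485/83
  p_3/q_3 = 3527/84
  p_4/q_4 = 292699/6971
q_3 = 84 ≤ 268 < 6971 = q_4, so the answer is 3527/84.

3527/84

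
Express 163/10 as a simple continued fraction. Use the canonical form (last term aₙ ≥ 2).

163 = 16·10 + 3
10 = 3·3 + 1
3 = 3·1 + 0  (stop)
So 163/10 = [16; 3, 3].

[16; 3, 3]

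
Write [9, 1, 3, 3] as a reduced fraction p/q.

127/13

Using pₖ = aₖpₖ₋₁ + pₖ₋₂ and qₖ = aₖqₖ₋₁ + qₖ₋₂:
  k=0: a=9, p=9, q=1
  k=1: a=1, p=10, q=1
  k=2: a=3, p=39, q=4
  k=3: a=3, p=127, q=13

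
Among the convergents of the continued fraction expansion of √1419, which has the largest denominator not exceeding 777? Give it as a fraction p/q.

√1419 = [37; 1, 2, 37, 2, 1, 74, …] (period length 6).
Convergents:
  p_0/q_0 = 37/1
  p_1/q_1 = 38/1
  p_2/q_2 = 113/3
  p_3/q_3 = 4219/112
  p_4/q_4 = 8551/227
  p_5/q_5 = 12770/339
  p_6/q_6 = 953531/25313
q_5 = 339 ≤ 777 < 25313 = q_6, so the answer is 12770/339.

12770/339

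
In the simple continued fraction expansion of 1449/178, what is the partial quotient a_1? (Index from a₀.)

7

1449 = 8·178 + 25   →  a_0 = 8
178 = 7·25 + 3   →  a_1 = 7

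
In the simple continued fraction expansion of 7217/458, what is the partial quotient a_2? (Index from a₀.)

3

7217 = 15·458 + 347   →  a_0 = 15
458 = 1·347 + 111   →  a_1 = 1
347 = 3·111 + 14   →  a_2 = 3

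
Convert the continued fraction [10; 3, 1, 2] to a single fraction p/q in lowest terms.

Fold from the inside: start with 2/1.
  1 + 1/2 = 3/2
  3 + 2/3 = 11/3
  10 + 3/11 = 113/11

113/11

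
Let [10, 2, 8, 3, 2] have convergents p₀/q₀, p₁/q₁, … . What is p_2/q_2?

Using pₖ = aₖpₖ₋₁ + pₖ₋₂, qₖ = aₖqₖ₋₁ + qₖ₋₂ (with p₋₁=1, p₋₂=0, q₋₁=0, q₋₂=1):
  k=0: a=10, p=10, q=1
  k=1: a=2, p=21, q=2
  k=2: a=8, p=178, q=17

178/17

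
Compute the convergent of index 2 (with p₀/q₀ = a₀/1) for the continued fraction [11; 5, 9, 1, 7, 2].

515/46

Using pₖ = aₖpₖ₋₁ + pₖ₋₂, qₖ = aₖqₖ₋₁ + qₖ₋₂ (with p₋₁=1, p₋₂=0, q₋₁=0, q₋₂=1):
  k=0: a=11, p=11, q=1
  k=1: a=5, p=56, q=5
  k=2: a=9, p=515, q=46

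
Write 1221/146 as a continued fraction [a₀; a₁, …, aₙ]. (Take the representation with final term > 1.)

1221 = 8*146 + 53
146 = 2*53 + 40
53 = 1*40 + 13
40 = 3*13 + 1
13 = 13*1 + 0  (stop)
So 1221/146 = [8; 2, 1, 3, 13].

[8; 2, 1, 3, 13]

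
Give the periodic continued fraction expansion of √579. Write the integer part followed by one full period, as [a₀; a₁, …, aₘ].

[24; 16, 48]

a₀ = ⌊√579⌋ = 24.
With m₀=0, d₀=1 and mₖ₊₁ = dₖaₖ − mₖ, dₖ₊₁ = (n − mₖ₊₁²)/dₖ, aₖ₊₁ = ⌊(a₀+mₖ₊₁)/dₖ₊₁⌋:
  k=1: m=24, d=3, a=16
  k=2: m=24, d=1, a=48
d=1 and a=2a₀=48 at k=2, so the next step gives (m, d) = (24, 3) again — its k=1 value — and the period has length 2.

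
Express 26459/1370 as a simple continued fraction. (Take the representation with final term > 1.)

26459 = 19*1370 + 429
1370 = 3*429 + 83
429 = 5*83 + 14
83 = 5*14 + 13
14 = 1*13 + 1
13 = 13*1 + 0  (stop)
So 26459/1370 = [19; 3, 5, 5, 1, 13].

[19; 3, 5, 5, 1, 13]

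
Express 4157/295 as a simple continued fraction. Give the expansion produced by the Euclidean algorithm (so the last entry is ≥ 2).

[14; 10, 1, 12, 2]

4157 = 14*295 + 27
295 = 10*27 + 25
27 = 1*25 + 2
25 = 12*2 + 1
2 = 2*1 + 0  (stop)
So 4157/295 = [14; 10, 1, 12, 2].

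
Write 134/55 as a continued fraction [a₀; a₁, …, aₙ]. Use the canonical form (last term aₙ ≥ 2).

[2; 2, 3, 2, 3]

134 = 2·55 + 24
55 = 2·24 + 7
24 = 3·7 + 3
7 = 2·3 + 1
3 = 3·1 + 0  (stop)
So 134/55 = [2; 2, 3, 2, 3].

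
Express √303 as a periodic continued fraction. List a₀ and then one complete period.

a₀ = ⌊√303⌋ = 17.
With m₀=0, d₀=1 and mₖ₊₁ = dₖaₖ − mₖ, dₖ₊₁ = (n − mₖ₊₁²)/dₖ, aₖ₊₁ = ⌊(a₀+mₖ₊₁)/dₖ₊₁⌋:
  k=1: m=17, d=14, a=2
  k=2: m=11, d=13, a=2
  k=3: m=15, d=6, a=5
  k=4: m=15, d=13, a=2
  k=5: m=11, d=14, a=2
  k=6: m=17, d=1, a=34
d=1 and a=2a₀=34 at k=6, so the next step gives (m, d) = (17, 14) again — its k=1 value — and the period has length 6.

[17; 2, 2, 5, 2, 2, 34]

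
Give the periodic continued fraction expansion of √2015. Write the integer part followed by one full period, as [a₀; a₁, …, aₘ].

a₀ = ⌊√2015⌋ = 44.

[44; 1, 7, 1, 88]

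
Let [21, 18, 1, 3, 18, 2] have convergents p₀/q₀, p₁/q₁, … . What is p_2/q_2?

Using pₖ = aₖpₖ₋₁ + pₖ₋₂, qₖ = aₖqₖ₋₁ + qₖ₋₂ (with p₋₁=1, p₋₂=0, q₋₁=0, q₋₂=1):
  k=0: a=21, p=21, q=1
  k=1: a=18, p=379, q=18
  k=2: a=1, p=400, q=19

400/19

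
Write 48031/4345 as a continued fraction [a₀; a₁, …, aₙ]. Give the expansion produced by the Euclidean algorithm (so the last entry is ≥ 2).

[11; 18, 2, 2, 3, 4, 3]

48031 = 11*4345 + 236
4345 = 18*236 + 97
236 = 2*97 + 42
97 = 2*42 + 13
42 = 3*13 + 3
13 = 4*3 + 1
3 = 3*1 + 0  (stop)
So 48031/4345 = [11; 18, 2, 2, 3, 4, 3].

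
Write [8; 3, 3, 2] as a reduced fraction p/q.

Using pₖ = aₖpₖ₋₁ + pₖ₋₂ and qₖ = aₖqₖ₋₁ + qₖ₋₂:
  k=0: a=8, p=8, q=1
  k=1: a=3, p=25, q=3
  k=2: a=3, p=83, q=10
  k=3: a=2, p=191, q=23

191/23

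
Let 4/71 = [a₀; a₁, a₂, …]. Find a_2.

1

4 = 0·71 + 4   →  a_0 = 0
71 = 17·4 + 3   →  a_1 = 17
4 = 1·3 + 1   →  a_2 = 1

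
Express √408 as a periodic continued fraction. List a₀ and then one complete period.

[20; 5, 40]

a₀ = ⌊√408⌋ = 20.
With m₀=0, d₀=1 and mₖ₊₁ = dₖaₖ − mₖ, dₖ₊₁ = (n − mₖ₊₁²)/dₖ, aₖ₊₁ = ⌊(a₀+mₖ₊₁)/dₖ₊₁⌋:
  k=1: m=20, d=8, a=5
  k=2: m=20, d=1, a=40
d=1 and a=2a₀=40 at k=2, so the next step gives (m, d) = (20, 8) again — its k=1 value — and the period has length 2.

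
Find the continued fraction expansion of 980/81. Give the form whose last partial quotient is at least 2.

[12; 10, 8]

980 = 12*81 + 8
81 = 10*8 + 1
8 = 8*1 + 0  (stop)
So 980/81 = [12; 10, 8].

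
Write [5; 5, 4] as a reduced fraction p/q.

Using pₖ = aₖpₖ₋₁ + pₖ₋₂ and qₖ = aₖqₖ₋₁ + qₖ₋₂:
  k=0: a=5, p=5, q=1
  k=1: a=5, p=26, q=5
  k=2: a=4, p=109, q=21

109/21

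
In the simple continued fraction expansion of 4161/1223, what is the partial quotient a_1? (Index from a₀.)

4161 = 3·1223 + 492   →  a_0 = 3
1223 = 2·492 + 239   →  a_1 = 2

2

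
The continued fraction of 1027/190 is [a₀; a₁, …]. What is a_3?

7

1027 = 5·190 + 77   →  a_0 = 5
190 = 2·77 + 36   →  a_1 = 2
77 = 2·36 + 5   →  a_2 = 2
36 = 7·5 + 1   →  a_3 = 7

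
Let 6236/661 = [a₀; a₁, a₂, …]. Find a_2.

3

6236 = 9·661 + 287   →  a_0 = 9
661 = 2·287 + 87   →  a_1 = 2
287 = 3·87 + 26   →  a_2 = 3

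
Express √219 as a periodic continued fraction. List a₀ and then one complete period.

a₀ = ⌊√219⌋ = 14.
With m₀=0, d₀=1 and mₖ₊₁ = dₖaₖ − mₖ, dₖ₊₁ = (n − mₖ₊₁²)/dₖ, aₖ₊₁ = ⌊(a₀+mₖ₊₁)/dₖ₊₁⌋:
  k=1: m=14, d=23, a=1
  k=2: m=9, d=6, a=3
  k=3: m=9, d=23, a=1
  k=4: m=14, d=1, a=28
d=1 and a=2a₀=28 at k=4, so the next step gives (m, d) = (14, 23) again — its k=1 value — and the period has length 4.

[14; 1, 3, 1, 28]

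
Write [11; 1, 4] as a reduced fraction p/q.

Using pₖ = aₖpₖ₋₁ + pₖ₋₂ and qₖ = aₖqₖ₋₁ + qₖ₋₂:
  k=0: a=11, p=11, q=1
  k=1: a=1, p=12, q=1
  k=2: a=4, p=59, q=5

59/5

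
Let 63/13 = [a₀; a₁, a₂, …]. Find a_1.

63 = 4·13 + 11   →  a_0 = 4
13 = 1·11 + 2   →  a_1 = 1

1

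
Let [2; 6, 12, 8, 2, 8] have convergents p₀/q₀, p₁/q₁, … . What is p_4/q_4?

2712/1253

Using pₖ = aₖpₖ₋₁ + pₖ₋₂, qₖ = aₖqₖ₋₁ + qₖ₋₂ (with p₋₁=1, p₋₂=0, q₋₁=0, q₋₂=1):
  k=0: a=2, p=2, q=1
  k=1: a=6, p=13, q=6
  k=2: a=12, p=158, q=73
  k=3: a=8, p=1277, q=590
  k=4: a=2, p=2712, q=1253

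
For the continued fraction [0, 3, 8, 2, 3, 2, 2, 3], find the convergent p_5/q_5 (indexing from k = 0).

Using pₖ = aₖpₖ₋₁ + pₖ₋₂, qₖ = aₖqₖ₋₁ + qₖ₋₂ (with p₋₁=1, p₋₂=0, q₋₁=0, q₋₂=1):
  k=0: a=0, p=0, q=1
  k=1: a=3, p=1, q=3
  k=2: a=8, p=8, q=25
  k=3: a=2, p=17, q=53
  k=4: a=3, p=59, q=184
  k=5: a=2, p=135, q=421

135/421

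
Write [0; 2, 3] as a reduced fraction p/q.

Fold from the inside: start with 3/1.
  2 + 1/3 = 7/3
  0 + 3/7 = 3/7

3/7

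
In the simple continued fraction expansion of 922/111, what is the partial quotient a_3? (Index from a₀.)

1

922 = 8·111 + 34   →  a_0 = 8
111 = 3·34 + 9   →  a_1 = 3
34 = 3·9 + 7   →  a_2 = 3
9 = 1·7 + 2   →  a_3 = 1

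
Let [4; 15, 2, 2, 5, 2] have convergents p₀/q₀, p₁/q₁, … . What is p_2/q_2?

Using pₖ = aₖpₖ₋₁ + pₖ₋₂, qₖ = aₖqₖ₋₁ + qₖ₋₂ (with p₋₁=1, p₋₂=0, q₋₁=0, q₋₂=1):
  k=0: a=4, p=4, q=1
  k=1: a=15, p=61, q=15
  k=2: a=2, p=126, q=31

126/31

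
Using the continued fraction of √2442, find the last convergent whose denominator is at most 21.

593/12

√2442 = [49; 2, 2, 2, 98, …] (period length 4).
Convergents:
  p_0/q_0 = 49/1
  p_1/q_1 = 99/2
  p_2/q_2 = 247/5
  p_3/q_3 = 593/12
  p_4/q_4 = 58361/1181
q_3 = 12 ≤ 21 < 1181 = q_4, so the answer is 593/12.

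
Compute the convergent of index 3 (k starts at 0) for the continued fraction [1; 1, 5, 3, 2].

Using pₖ = aₖpₖ₋₁ + pₖ₋₂, qₖ = aₖqₖ₋₁ + qₖ₋₂ (with p₋₁=1, p₋₂=0, q₋₁=0, q₋₂=1):
  k=0: a=1, p=1, q=1
  k=1: a=1, p=2, q=1
  k=2: a=5, p=11, q=6
  k=3: a=3, p=35, q=19

35/19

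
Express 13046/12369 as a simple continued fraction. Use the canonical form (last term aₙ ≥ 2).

[1; 18, 3, 1, 2, 3, 18]

13046 = 1*12369 + 677
12369 = 18*677 + 183
677 = 3*183 + 128
183 = 1*128 + 55
128 = 2*55 + 18
55 = 3*18 + 1
18 = 18*1 + 0  (stop)
So 13046/12369 = [1; 18, 3, 1, 2, 3, 18].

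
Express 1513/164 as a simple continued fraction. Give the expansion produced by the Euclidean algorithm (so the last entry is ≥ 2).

1513 = 9·164 + 37
164 = 4·37 + 16
37 = 2·16 + 5
16 = 3·5 + 1
5 = 5·1 + 0  (stop)
So 1513/164 = [9; 4, 2, 3, 5].

[9; 4, 2, 3, 5]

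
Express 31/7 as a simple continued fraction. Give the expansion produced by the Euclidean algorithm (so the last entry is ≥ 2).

[4; 2, 3]

31 = 4×7 + 3
7 = 2×3 + 1
3 = 3×1 + 0  (stop)
So 31/7 = [4; 2, 3].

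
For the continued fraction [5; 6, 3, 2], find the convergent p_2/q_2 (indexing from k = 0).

98/19

Using pₖ = aₖpₖ₋₁ + pₖ₋₂, qₖ = aₖqₖ₋₁ + qₖ₋₂ (with p₋₁=1, p₋₂=0, q₋₁=0, q₋₂=1):
  k=0: a=5, p=5, q=1
  k=1: a=6, p=31, q=6
  k=2: a=3, p=98, q=19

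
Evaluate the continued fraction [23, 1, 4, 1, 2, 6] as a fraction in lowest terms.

2573/108

Using pₖ = aₖpₖ₋₁ + pₖ₋₂ and qₖ = aₖqₖ₋₁ + qₖ₋₂:
  k=0: a=23, p=23, q=1
  k=1: a=1, p=24, q=1
  k=2: a=4, p=119, q=5
  k=3: a=1, p=143, q=6
  k=4: a=2, p=405, q=17
  k=5: a=6, p=2573, q=108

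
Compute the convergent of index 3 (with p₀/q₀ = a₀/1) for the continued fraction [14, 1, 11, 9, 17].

Using pₖ = aₖpₖ₋₁ + pₖ₋₂, qₖ = aₖqₖ₋₁ + qₖ₋₂ (with p₋₁=1, p₋₂=0, q₋₁=0, q₋₂=1):
  k=0: a=14, p=14, q=1
  k=1: a=1, p=15, q=1
  k=2: a=11, p=179, q=12
  k=3: a=9, p=1626, q=109

1626/109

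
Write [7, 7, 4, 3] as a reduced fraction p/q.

Using pₖ = aₖpₖ₋₁ + pₖ₋₂ and qₖ = aₖqₖ₋₁ + qₖ₋₂:
  k=0: a=7, p=7, q=1
  k=1: a=7, p=50, q=7
  k=2: a=4, p=207, q=29
  k=3: a=3, p=671, q=94

671/94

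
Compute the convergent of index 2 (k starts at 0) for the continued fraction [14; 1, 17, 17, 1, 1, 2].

Using pₖ = aₖpₖ₋₁ + pₖ₋₂, qₖ = aₖqₖ₋₁ + qₖ₋₂ (with p₋₁=1, p₋₂=0, q₋₁=0, q₋₂=1):
  k=0: a=14, p=14, q=1
  k=1: a=1, p=15, q=1
  k=2: a=17, p=269, q=18

269/18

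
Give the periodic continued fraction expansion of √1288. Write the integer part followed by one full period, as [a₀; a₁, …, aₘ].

[35; 1, 7, 1, 70]

a₀ = ⌊√1288⌋ = 35.
With m₀=0, d₀=1 and mₖ₊₁ = dₖaₖ − mₖ, dₖ₊₁ = (n − mₖ₊₁²)/dₖ, aₖ₊₁ = ⌊(a₀+mₖ₊₁)/dₖ₊₁⌋:
  k=1: m=35, d=63, a=1
  k=2: m=28, d=8, a=7
  k=3: m=28, d=63, a=1
  k=4: m=35, d=1, a=70
d=1 and a=2a₀=70 at k=4, so the next step gives (m, d) = (35, 63) again — its k=1 value — and the period has length 4.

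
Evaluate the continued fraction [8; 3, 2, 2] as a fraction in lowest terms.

141/17

Fold from the inside: start with 2/1.
  2 + 1/2 = 5/2
  3 + 2/5 = 17/5
  8 + 5/17 = 141/17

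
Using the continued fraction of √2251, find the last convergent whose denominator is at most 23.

√2251 = [47; 2, 4, 47, 4, 2, 94, …] (period length 6).
Convergents:
  p_0/q_0 = 47/1
  p_1/q_1 = 95/2
  p_2/q_2 = 427/9
  p_3/q_3 = 20164/425
q_2 = 9 ≤ 23 < 425 = q_3, so the answer is 427/9.

427/9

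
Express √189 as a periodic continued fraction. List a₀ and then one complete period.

a₀ = ⌊√189⌋ = 13.

[13; 1, 2, 1, 26]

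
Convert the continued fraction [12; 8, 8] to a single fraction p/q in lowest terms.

Fold from the inside: start with 8/1.
  8 + 1/8 = 65/8
  12 + 8/65 = 788/65

788/65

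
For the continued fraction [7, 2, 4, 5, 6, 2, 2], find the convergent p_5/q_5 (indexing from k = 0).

Using pₖ = aₖpₖ₋₁ + pₖ₋₂, qₖ = aₖqₖ₋₁ + qₖ₋₂ (with p₋₁=1, p₋₂=0, q₋₁=0, q₋₂=1):
  k=0: a=7, p=7, q=1
  k=1: a=2, p=15, q=2
  k=2: a=4, p=67, q=9
  k=3: a=5, p=350, q=47
  k=4: a=6, p=2167, q=291
  k=5: a=2, p=4684, q=629

4684/629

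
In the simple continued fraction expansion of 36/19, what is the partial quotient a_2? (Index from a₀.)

36 = 1·19 + 17   →  a_0 = 1
19 = 1·17 + 2   →  a_1 = 1
17 = 8·2 + 1   →  a_2 = 8

8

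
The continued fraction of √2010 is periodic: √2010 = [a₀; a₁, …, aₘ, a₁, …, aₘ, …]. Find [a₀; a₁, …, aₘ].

a₀ = ⌊√2010⌋ = 44.
With m₀=0, d₀=1 and mₖ₊₁ = dₖaₖ − mₖ, dₖ₊₁ = (n − mₖ₊₁²)/dₖ, aₖ₊₁ = ⌊(a₀+mₖ₊₁)/dₖ₊₁⌋:
  k=1: m=44, d=74, a=1
  k=2: m=30, d=15, a=4
  k=3: m=30, d=74, a=1
  k=4: m=44, d=1, a=88
d=1 and a=2a₀=88 at k=4, so the next step gives (m, d) = (44, 74) again — its k=1 value — and the period has length 4.

[44; 1, 4, 1, 88]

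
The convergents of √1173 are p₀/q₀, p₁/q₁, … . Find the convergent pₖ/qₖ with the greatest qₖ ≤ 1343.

37537/1096

√1173 = [34; 4, 68, …] (period length 2).
Convergents:
  p_0/q_0 = 34/1
  p_1/q_1 = 137/4
  p_2/q_2 = 9350/273
  p_3/q_3 = 37537/1096
  p_4/q_4 = 2561866/74801
q_3 = 1096 ≤ 1343 < 74801 = q_4, so the answer is 37537/1096.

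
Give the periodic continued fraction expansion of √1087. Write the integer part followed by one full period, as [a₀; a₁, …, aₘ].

[32; 1, 31, 1, 64]

a₀ = ⌊√1087⌋ = 32.
With m₀=0, d₀=1 and mₖ₊₁ = dₖaₖ − mₖ, dₖ₊₁ = (n − mₖ₊₁²)/dₖ, aₖ₊₁ = ⌊(a₀+mₖ₊₁)/dₖ₊₁⌋:
  k=1: m=32, d=63, a=1
  k=2: m=31, d=2, a=31
  k=3: m=31, d=63, a=1
  k=4: m=32, d=1, a=64
d=1 and a=2a₀=64 at k=4, so the next step gives (m, d) = (32, 63) again — its k=1 value — and the period has length 4.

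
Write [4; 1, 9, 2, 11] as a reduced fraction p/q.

1182/241

Using pₖ = aₖpₖ₋₁ + pₖ₋₂ and qₖ = aₖqₖ₋₁ + qₖ₋₂:
  k=0: a=4, p=4, q=1
  k=1: a=1, p=5, q=1
  k=2: a=9, p=49, q=10
  k=3: a=2, p=103, q=21
  k=4: a=11, p=1182, q=241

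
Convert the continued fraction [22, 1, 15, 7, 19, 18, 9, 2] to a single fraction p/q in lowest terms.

17116808/746219

Using pₖ = aₖpₖ₋₁ + pₖ₋₂ and qₖ = aₖqₖ₋₁ + qₖ₋₂:
  k=0: a=22, p=22, q=1
  k=1: a=1, p=23, q=1
  k=2: a=15, p=367, q=16
  k=3: a=7, p=2592, q=113
  k=4: a=19, p=49615, q=2163
  k=5: a=18, p=895662, q=39047
  k=6: a=9, p=8110573, q=353586
  k=7: a=2, p=17116808, q=746219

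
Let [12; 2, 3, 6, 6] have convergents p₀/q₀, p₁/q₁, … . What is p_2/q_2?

87/7

Using pₖ = aₖpₖ₋₁ + pₖ₋₂, qₖ = aₖqₖ₋₁ + qₖ₋₂ (with p₋₁=1, p₋₂=0, q₋₁=0, q₋₂=1):
  k=0: a=12, p=12, q=1
  k=1: a=2, p=25, q=2
  k=2: a=3, p=87, q=7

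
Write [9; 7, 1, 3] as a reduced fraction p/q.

Using pₖ = aₖpₖ₋₁ + pₖ₋₂ and qₖ = aₖqₖ₋₁ + qₖ₋₂:
  k=0: a=9, p=9, q=1
  k=1: a=7, p=64, q=7
  k=2: a=1, p=73, q=8
  k=3: a=3, p=283, q=31

283/31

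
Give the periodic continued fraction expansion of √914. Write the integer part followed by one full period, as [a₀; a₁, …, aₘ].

a₀ = ⌊√914⌋ = 30.
With m₀=0, d₀=1 and mₖ₊₁ = dₖaₖ − mₖ, dₖ₊₁ = (n − mₖ₊₁²)/dₖ, aₖ₊₁ = ⌊(a₀+mₖ₊₁)/dₖ₊₁⌋:
  k=1: m=30, d=14, a=4
  k=2: m=26, d=17, a=3
  k=3: m=25, d=17, a=3
  k=4: m=26, d=14, a=4
  k=5: m=30, d=1, a=60
d=1 and a=2a₀=60 at k=5, so the next step gives (m, d) = (30, 14) again — its k=1 value — and the period has length 5.

[30; 4, 3, 3, 4, 60]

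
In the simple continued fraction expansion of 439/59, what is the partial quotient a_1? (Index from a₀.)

2

439 = 7·59 + 26   →  a_0 = 7
59 = 2·26 + 7   →  a_1 = 2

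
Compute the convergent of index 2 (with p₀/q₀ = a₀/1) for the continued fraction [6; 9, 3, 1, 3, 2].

Using pₖ = aₖpₖ₋₁ + pₖ₋₂, qₖ = aₖqₖ₋₁ + qₖ₋₂ (with p₋₁=1, p₋₂=0, q₋₁=0, q₋₂=1):
  k=0: a=6, p=6, q=1
  k=1: a=9, p=55, q=9
  k=2: a=3, p=171, q=28

171/28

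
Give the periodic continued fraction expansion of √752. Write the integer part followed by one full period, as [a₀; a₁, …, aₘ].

[27; 2, 2, 1, 2, 1, 2, 2, 54]

a₀ = ⌊√752⌋ = 27.
With m₀=0, d₀=1 and mₖ₊₁ = dₖaₖ − mₖ, dₖ₊₁ = (n − mₖ₊₁²)/dₖ, aₖ₊₁ = ⌊(a₀+mₖ₊₁)/dₖ₊₁⌋:
  k=1: m=27, d=23, a=2
  k=2: m=19, d=17, a=2
  k=3: m=15, d=31, a=1
  k=4: m=16, d=16, a=2
  k=5: m=16, d=31, a=1
  k=6: m=15, d=17, a=2
  k=7: m=19, d=23, a=2
  k=8: m=27, d=1, a=54
d=1 and a=2a₀=54 at k=8, so the next step gives (m, d) = (27, 23) again — its k=1 value — and the period has length 8.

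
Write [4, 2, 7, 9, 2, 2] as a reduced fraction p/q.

3194/715

Using pₖ = aₖpₖ₋₁ + pₖ₋₂ and qₖ = aₖqₖ₋₁ + qₖ₋₂:
  k=0: a=4, p=4, q=1
  k=1: a=2, p=9, q=2
  k=2: a=7, p=67, q=15
  k=3: a=9, p=612, q=137
  k=4: a=2, p=1291, q=289
  k=5: a=2, p=3194, q=715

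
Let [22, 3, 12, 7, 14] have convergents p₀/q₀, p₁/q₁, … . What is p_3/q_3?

Using pₖ = aₖpₖ₋₁ + pₖ₋₂, qₖ = aₖqₖ₋₁ + qₖ₋₂ (with p₋₁=1, p₋₂=0, q₋₁=0, q₋₂=1):
  k=0: a=22, p=22, q=1
  k=1: a=3, p=67, q=3
  k=2: a=12, p=826, q=37
  k=3: a=7, p=5849, q=262

5849/262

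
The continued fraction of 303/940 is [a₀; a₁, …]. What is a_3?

1

303 = 0·940 + 303   →  a_0 = 0
940 = 3·303 + 31   →  a_1 = 3
303 = 9·31 + 24   →  a_2 = 9
31 = 1·24 + 7   →  a_3 = 1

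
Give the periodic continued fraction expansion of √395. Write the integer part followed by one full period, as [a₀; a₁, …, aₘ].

a₀ = ⌊√395⌋ = 19.
With m₀=0, d₀=1 and mₖ₊₁ = dₖaₖ − mₖ, dₖ₊₁ = (n − mₖ₊₁²)/dₖ, aₖ₊₁ = ⌊(a₀+mₖ₊₁)/dₖ₊₁⌋:
  k=1: m=19, d=34, a=1
  k=2: m=15, d=5, a=6
  k=3: m=15, d=34, a=1
  k=4: m=19, d=1, a=38
d=1 and a=2a₀=38 at k=4, so the next step gives (m, d) = (19, 34) again — its k=1 value — and the period has length 4.

[19; 1, 6, 1, 38]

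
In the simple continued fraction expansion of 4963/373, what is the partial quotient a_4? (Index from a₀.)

2

4963 = 13·373 + 114   →  a_0 = 13
373 = 3·114 + 31   →  a_1 = 3
114 = 3·31 + 21   →  a_2 = 3
31 = 1·21 + 10   →  a_3 = 1
21 = 2·10 + 1   →  a_4 = 2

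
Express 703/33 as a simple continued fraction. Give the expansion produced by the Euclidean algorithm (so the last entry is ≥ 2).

[21; 3, 3, 3]

703 = 21·33 + 10
33 = 3·10 + 3
10 = 3·3 + 1
3 = 3·1 + 0  (stop)
So 703/33 = [21; 3, 3, 3].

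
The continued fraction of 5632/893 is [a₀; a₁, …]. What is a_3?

1

5632 = 6·893 + 274   →  a_0 = 6
893 = 3·274 + 71   →  a_1 = 3
274 = 3·71 + 61   →  a_2 = 3
71 = 1·61 + 10   →  a_3 = 1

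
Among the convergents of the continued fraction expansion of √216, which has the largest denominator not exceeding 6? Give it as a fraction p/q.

√216 = [14; 1, 2, 3, 2, 1, 28, …] (period length 6).
Convergents:
  p_0/q_0 = 14/1
  p_1/q_1 = 15/1
  p_2/q_2 = 44/3
  p_3/q_3 = 147/10
q_2 = 3 ≤ 6 < 10 = q_3, so the answer is 44/3.

44/3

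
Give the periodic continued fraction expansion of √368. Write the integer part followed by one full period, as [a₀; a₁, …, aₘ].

[19; 5, 2, 5, 38]

a₀ = ⌊√368⌋ = 19.
With m₀=0, d₀=1 and mₖ₊₁ = dₖaₖ − mₖ, dₖ₊₁ = (n − mₖ₊₁²)/dₖ, aₖ₊₁ = ⌊(a₀+mₖ₊₁)/dₖ₊₁⌋:
  k=1: m=19, d=7, a=5
  k=2: m=16, d=16, a=2
  k=3: m=16, d=7, a=5
  k=4: m=19, d=1, a=38
d=1 and a=2a₀=38 at k=4, so the next step gives (m, d) = (19, 7) again — its k=1 value — and the period has length 4.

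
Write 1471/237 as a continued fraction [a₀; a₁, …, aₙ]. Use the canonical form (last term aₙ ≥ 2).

1471 = 6·237 + 49
237 = 4·49 + 41
49 = 1·41 + 8
41 = 5·8 + 1
8 = 8·1 + 0  (stop)
So 1471/237 = [6; 4, 1, 5, 8].

[6; 4, 1, 5, 8]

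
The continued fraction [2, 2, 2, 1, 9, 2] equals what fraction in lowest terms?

Using pₖ = aₖpₖ₋₁ + pₖ₋₂ and qₖ = aₖqₖ₋₁ + qₖ₋₂:
  k=0: a=2, p=2, q=1
  k=1: a=2, p=5, q=2
  k=2: a=2, p=12, q=5
  k=3: a=1, p=17, q=7
  k=4: a=9, p=165, q=68
  k=5: a=2, p=347, q=143

347/143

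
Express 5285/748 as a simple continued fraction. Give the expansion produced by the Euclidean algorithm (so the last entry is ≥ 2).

5285 = 7·748 + 49
748 = 15·49 + 13
49 = 3·13 + 10
13 = 1·10 + 3
10 = 3·3 + 1
3 = 3·1 + 0  (stop)
So 5285/748 = [7; 15, 3, 1, 3, 3].

[7; 15, 3, 1, 3, 3]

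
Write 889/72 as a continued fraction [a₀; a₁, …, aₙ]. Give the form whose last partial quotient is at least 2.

[12; 2, 1, 7, 3]

889 = 12×72 + 25
72 = 2×25 + 22
25 = 1×22 + 3
22 = 7×3 + 1
3 = 3×1 + 0  (stop)
So 889/72 = [12; 2, 1, 7, 3].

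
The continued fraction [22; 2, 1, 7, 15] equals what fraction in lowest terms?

7777/348

Fold from the inside: start with 15/1.
  7 + 1/15 = 106/15
  1 + 15/106 = 121/106
  2 + 106/121 = 348/121
  22 + 121/348 = 7777/348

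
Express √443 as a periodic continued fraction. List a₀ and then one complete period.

[21; 21, 42]

a₀ = ⌊√443⌋ = 21.
With m₀=0, d₀=1 and mₖ₊₁ = dₖaₖ − mₖ, dₖ₊₁ = (n − mₖ₊₁²)/dₖ, aₖ₊₁ = ⌊(a₀+mₖ₊₁)/dₖ₊₁⌋:
  k=1: m=21, d=2, a=21
  k=2: m=21, d=1, a=42
d=1 and a=2a₀=42 at k=2, so the next step gives (m, d) = (21, 2) again — its k=1 value — and the period has length 2.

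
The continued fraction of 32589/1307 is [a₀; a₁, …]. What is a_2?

14

32589 = 24·1307 + 1221   →  a_0 = 24
1307 = 1·1221 + 86   →  a_1 = 1
1221 = 14·86 + 17   →  a_2 = 14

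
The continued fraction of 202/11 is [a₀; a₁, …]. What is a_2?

202 = 18·11 + 4   →  a_0 = 18
11 = 2·4 + 3   →  a_1 = 2
4 = 1·3 + 1   →  a_2 = 1

1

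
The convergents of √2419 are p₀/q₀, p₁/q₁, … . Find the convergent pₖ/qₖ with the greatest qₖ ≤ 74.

√2419 = [49; 5, 2, 5, 98, …] (period length 4).
Convergents:
  p_0/q_0 = 49/1
  p_1/q_1 = 246/5
  p_2/q_2 = 541/11
  p_3/q_3 = 2951/60
  p_4/q_4 = 289739/5891
q_3 = 60 ≤ 74 < 5891 = q_4, so the answer is 2951/60.

2951/60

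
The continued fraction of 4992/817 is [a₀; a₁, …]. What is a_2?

4992 = 6·817 + 90   →  a_0 = 6
817 = 9·90 + 7   →  a_1 = 9
90 = 12·7 + 6   →  a_2 = 12

12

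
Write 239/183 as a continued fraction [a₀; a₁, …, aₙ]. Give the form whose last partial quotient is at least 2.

[1; 3, 3, 1, 2, 1, 3]

239 = 1·183 + 56
183 = 3·56 + 15
56 = 3·15 + 11
15 = 1·11 + 4
11 = 2·4 + 3
4 = 1·3 + 1
3 = 3·1 + 0  (stop)
So 239/183 = [1; 3, 3, 1, 2, 1, 3].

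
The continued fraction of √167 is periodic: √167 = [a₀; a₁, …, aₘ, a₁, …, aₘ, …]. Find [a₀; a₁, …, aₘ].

a₀ = ⌊√167⌋ = 12.
With m₀=0, d₀=1 and mₖ₊₁ = dₖaₖ − mₖ, dₖ₊₁ = (n − mₖ₊₁²)/dₖ, aₖ₊₁ = ⌊(a₀+mₖ₊₁)/dₖ₊₁⌋:
  k=1: m=12, d=23, a=1
  k=2: m=11, d=2, a=11
  k=3: m=11, d=23, a=1
  k=4: m=12, d=1, a=24
d=1 and a=2a₀=24 at k=4, so the next step gives (m, d) = (12, 23) again — its k=1 value — and the period has length 4.

[12; 1, 11, 1, 24]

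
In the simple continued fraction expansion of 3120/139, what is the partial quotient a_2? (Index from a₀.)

3120 = 22·139 + 62   →  a_0 = 22
139 = 2·62 + 15   →  a_1 = 2
62 = 4·15 + 2   →  a_2 = 4

4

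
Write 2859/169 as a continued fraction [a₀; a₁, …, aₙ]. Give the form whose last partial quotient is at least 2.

[16; 1, 11, 14]

2859 = 16·169 + 155
169 = 1·155 + 14
155 = 11·14 + 1
14 = 14·1 + 0  (stop)
So 2859/169 = [16; 1, 11, 14].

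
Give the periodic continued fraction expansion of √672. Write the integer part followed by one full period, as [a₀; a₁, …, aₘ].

[25; 1, 11, 1, 50]

a₀ = ⌊√672⌋ = 25.
With m₀=0, d₀=1 and mₖ₊₁ = dₖaₖ − mₖ, dₖ₊₁ = (n − mₖ₊₁²)/dₖ, aₖ₊₁ = ⌊(a₀+mₖ₊₁)/dₖ₊₁⌋:
  k=1: m=25, d=47, a=1
  k=2: m=22, d=4, a=11
  k=3: m=22, d=47, a=1
  k=4: m=25, d=1, a=50
d=1 and a=2a₀=50 at k=4, so the next step gives (m, d) = (25, 47) again — its k=1 value — and the period has length 4.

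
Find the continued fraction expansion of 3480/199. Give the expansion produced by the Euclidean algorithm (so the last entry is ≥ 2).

[17; 2, 19, 2, 2]

3480 = 17×199 + 97
199 = 2×97 + 5
97 = 19×5 + 2
5 = 2×2 + 1
2 = 2×1 + 0  (stop)
So 3480/199 = [17; 2, 19, 2, 2].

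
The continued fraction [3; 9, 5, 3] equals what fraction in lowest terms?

Using pₖ = aₖpₖ₋₁ + pₖ₋₂ and qₖ = aₖqₖ₋₁ + qₖ₋₂:
  k=0: a=3, p=3, q=1
  k=1: a=9, p=28, q=9
  k=2: a=5, p=143, q=46
  k=3: a=3, p=457, q=147

457/147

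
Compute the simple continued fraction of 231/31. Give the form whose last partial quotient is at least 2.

[7; 2, 4, 1, 2]

231 = 7×31 + 14
31 = 2×14 + 3
14 = 4×3 + 2
3 = 1×2 + 1
2 = 2×1 + 0  (stop)
So 231/31 = [7; 2, 4, 1, 2].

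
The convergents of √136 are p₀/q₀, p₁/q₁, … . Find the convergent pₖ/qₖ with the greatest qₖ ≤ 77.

828/71

√136 = [11; 1, 1, 1, 22, …] (period length 4).
Convergents:
  p_0/q_0 = 11/1
  p_1/q_1 = 12/1
  p_2/q_2 = 23/2
  p_3/q_3 = 35/3
  p_4/q_4 = 793/68
  p_5/q_5 = 828/71
  p_6/q_6 = 1621/139
q_5 = 71 ≤ 77 < 139 = q_6, so the answer is 828/71.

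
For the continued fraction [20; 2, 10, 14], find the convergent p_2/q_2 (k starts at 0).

430/21

Using pₖ = aₖpₖ₋₁ + pₖ₋₂, qₖ = aₖqₖ₋₁ + qₖ₋₂ (with p₋₁=1, p₋₂=0, q₋₁=0, q₋₂=1):
  k=0: a=20, p=20, q=1
  k=1: a=2, p=41, q=2
  k=2: a=10, p=430, q=21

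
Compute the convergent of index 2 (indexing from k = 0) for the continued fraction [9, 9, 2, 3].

173/19

Using pₖ = aₖpₖ₋₁ + pₖ₋₂, qₖ = aₖqₖ₋₁ + qₖ₋₂ (with p₋₁=1, p₋₂=0, q₋₁=0, q₋₂=1):
  k=0: a=9, p=9, q=1
  k=1: a=9, p=82, q=9
  k=2: a=2, p=173, q=19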